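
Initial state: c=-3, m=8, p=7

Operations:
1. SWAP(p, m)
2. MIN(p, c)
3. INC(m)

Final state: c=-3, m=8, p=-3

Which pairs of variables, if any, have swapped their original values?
None

Comparing initial and final values:
c: -3 → -3
p: 7 → -3
m: 8 → 8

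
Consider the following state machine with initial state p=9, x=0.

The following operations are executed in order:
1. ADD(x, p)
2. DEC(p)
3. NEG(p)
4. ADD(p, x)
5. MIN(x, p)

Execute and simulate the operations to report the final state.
{p: 1, x: 1}

Step-by-step execution:
Initial: p=9, x=0
After step 1 (ADD(x, p)): p=9, x=9
After step 2 (DEC(p)): p=8, x=9
After step 3 (NEG(p)): p=-8, x=9
After step 4 (ADD(p, x)): p=1, x=9
After step 5 (MIN(x, p)): p=1, x=1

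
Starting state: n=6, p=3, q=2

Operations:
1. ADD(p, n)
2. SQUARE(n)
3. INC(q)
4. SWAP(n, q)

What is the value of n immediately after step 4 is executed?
n = 3

Tracing n through execution:
Initial: n = 6
After step 1 (ADD(p, n)): n = 6
After step 2 (SQUARE(n)): n = 36
After step 3 (INC(q)): n = 36
After step 4 (SWAP(n, q)): n = 3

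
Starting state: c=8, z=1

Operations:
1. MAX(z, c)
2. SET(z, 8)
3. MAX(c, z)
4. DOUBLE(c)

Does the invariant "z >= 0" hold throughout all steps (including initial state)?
Yes

The invariant holds at every step.

State at each step:
Initial: c=8, z=1
After step 1: c=8, z=8
After step 2: c=8, z=8
After step 3: c=8, z=8
After step 4: c=16, z=8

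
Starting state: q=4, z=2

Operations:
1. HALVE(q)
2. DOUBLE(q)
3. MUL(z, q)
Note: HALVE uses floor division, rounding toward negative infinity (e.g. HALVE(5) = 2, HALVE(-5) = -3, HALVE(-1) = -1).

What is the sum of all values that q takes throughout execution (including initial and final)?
14

Values of q at each step:
Initial: q = 4
After step 1: q = 2
After step 2: q = 4
After step 3: q = 4
Sum = 4 + 2 + 4 + 4 = 14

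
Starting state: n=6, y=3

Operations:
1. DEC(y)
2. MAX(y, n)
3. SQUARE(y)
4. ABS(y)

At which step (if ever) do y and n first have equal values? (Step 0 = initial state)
Step 2

y and n first become equal after step 2.

Comparing values at each step:
Initial: y=3, n=6
After step 1: y=2, n=6
After step 2: y=6, n=6 ← equal!
After step 3: y=36, n=6
After step 4: y=36, n=6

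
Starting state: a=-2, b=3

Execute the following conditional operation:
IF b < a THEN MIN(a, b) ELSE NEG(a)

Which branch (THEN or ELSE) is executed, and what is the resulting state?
Branch: ELSE, Final state: a=2, b=3

Evaluating condition: b < a
b = 3, a = -2
Condition is False, so ELSE branch executes
After NEG(a): a=2, b=3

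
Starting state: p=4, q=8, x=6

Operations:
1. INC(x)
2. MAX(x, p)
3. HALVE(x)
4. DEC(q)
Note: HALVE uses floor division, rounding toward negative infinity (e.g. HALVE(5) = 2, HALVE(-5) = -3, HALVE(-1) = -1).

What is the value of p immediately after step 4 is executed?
p = 4

Tracing p through execution:
Initial: p = 4
After step 1 (INC(x)): p = 4
After step 2 (MAX(x, p)): p = 4
After step 3 (HALVE(x)): p = 4
After step 4 (DEC(q)): p = 4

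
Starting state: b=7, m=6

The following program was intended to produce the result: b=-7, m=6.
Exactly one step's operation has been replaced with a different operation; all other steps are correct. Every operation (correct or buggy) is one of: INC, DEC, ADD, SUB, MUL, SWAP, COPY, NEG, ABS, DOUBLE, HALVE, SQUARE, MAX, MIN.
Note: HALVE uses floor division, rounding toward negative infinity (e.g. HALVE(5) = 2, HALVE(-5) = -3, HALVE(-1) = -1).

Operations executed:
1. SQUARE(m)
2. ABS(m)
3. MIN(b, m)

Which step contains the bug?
Step 1

Trace with buggy code:
Initial: b=7, m=6
After step 1: b=7, m=36
After step 2: b=7, m=36
After step 3: b=7, m=36
Actual final b=7, m=36 ≠ expected b=-7, m=6.
Step 1 is the only position where a single-operation replacement can produce the expected result.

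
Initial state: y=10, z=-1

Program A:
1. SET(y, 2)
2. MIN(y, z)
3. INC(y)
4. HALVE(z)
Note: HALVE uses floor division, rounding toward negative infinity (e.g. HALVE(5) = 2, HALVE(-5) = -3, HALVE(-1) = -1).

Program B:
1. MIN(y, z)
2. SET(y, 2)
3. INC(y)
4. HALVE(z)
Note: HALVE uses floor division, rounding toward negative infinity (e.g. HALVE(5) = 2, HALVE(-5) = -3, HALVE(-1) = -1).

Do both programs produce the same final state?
No

Program A final state: y=0, z=-1
Program B final state: y=3, z=-1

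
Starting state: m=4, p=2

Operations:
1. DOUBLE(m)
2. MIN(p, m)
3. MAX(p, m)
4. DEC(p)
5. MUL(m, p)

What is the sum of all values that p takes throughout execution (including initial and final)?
28

Values of p at each step:
Initial: p = 2
After step 1: p = 2
After step 2: p = 2
After step 3: p = 8
After step 4: p = 7
After step 5: p = 7
Sum = 2 + 2 + 2 + 8 + 7 + 7 = 28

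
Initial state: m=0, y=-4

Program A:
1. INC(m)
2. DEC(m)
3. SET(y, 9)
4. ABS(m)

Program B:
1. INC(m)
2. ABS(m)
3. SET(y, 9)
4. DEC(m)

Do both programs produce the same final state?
Yes

Program A final state: m=0, y=9
Program B final state: m=0, y=9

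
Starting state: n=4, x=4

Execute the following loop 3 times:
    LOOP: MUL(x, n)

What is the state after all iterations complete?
n=4, x=256

Iteration trace:
Start: n=4, x=4
After iteration 1: n=4, x=16
After iteration 2: n=4, x=64
After iteration 3: n=4, x=256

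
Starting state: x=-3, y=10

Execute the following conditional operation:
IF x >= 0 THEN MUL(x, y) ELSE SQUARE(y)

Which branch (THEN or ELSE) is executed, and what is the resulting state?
Branch: ELSE, Final state: x=-3, y=100

Evaluating condition: x >= 0
x = -3
Condition is False, so ELSE branch executes
After SQUARE(y): x=-3, y=100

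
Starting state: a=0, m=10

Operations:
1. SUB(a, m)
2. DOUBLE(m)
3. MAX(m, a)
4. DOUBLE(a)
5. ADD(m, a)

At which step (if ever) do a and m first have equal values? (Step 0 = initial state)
Never

a and m never become equal during execution.

Comparing values at each step:
Initial: a=0, m=10
After step 1: a=-10, m=10
After step 2: a=-10, m=20
After step 3: a=-10, m=20
After step 4: a=-20, m=20
After step 5: a=-20, m=0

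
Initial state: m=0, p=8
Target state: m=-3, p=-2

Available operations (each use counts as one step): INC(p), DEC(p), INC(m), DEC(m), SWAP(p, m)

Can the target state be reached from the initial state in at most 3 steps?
No

The target state cannot be reached within 3 steps.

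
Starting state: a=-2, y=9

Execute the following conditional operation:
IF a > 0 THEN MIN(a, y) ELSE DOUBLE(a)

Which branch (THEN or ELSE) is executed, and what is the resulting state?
Branch: ELSE, Final state: a=-4, y=9

Evaluating condition: a > 0
a = -2
Condition is False, so ELSE branch executes
After DOUBLE(a): a=-4, y=9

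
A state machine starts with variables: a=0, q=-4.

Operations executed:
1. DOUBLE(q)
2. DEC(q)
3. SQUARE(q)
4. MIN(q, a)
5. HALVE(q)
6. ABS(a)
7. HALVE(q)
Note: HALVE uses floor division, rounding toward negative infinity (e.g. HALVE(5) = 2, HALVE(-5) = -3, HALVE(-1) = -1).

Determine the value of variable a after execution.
a = 0

Tracing execution:
Step 1: DOUBLE(q) → a = 0
Step 2: DEC(q) → a = 0
Step 3: SQUARE(q) → a = 0
Step 4: MIN(q, a) → a = 0
Step 5: HALVE(q) → a = 0
Step 6: ABS(a) → a = 0
Step 7: HALVE(q) → a = 0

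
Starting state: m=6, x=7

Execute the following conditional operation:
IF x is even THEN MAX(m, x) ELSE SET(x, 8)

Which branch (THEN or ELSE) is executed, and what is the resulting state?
Branch: ELSE, Final state: m=6, x=8

Evaluating condition: x is even
Condition is False, so ELSE branch executes
After SET(x, 8): m=6, x=8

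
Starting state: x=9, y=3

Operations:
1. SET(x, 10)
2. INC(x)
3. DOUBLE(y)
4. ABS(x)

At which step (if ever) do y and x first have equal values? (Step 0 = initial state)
Never

y and x never become equal during execution.

Comparing values at each step:
Initial: y=3, x=9
After step 1: y=3, x=10
After step 2: y=3, x=11
After step 3: y=6, x=11
After step 4: y=6, x=11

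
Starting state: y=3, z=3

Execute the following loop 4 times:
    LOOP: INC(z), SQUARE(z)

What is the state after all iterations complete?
y=3, z=7072978201

Iteration trace:
Start: y=3, z=3
After iteration 1: y=3, z=16
After iteration 2: y=3, z=289
After iteration 3: y=3, z=84100
After iteration 4: y=3, z=7072978201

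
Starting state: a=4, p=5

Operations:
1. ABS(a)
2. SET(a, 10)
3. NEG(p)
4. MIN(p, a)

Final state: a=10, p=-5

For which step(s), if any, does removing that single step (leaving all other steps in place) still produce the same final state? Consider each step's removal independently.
Step(s) 1, 4

Testing removal of each single step:
Without step 1: final = a=10, p=-5 (same)
Without step 2: final = a=4, p=-5 (different)
Without step 3: final = a=10, p=5 (different)
Without step 4: final = a=10, p=-5 (same)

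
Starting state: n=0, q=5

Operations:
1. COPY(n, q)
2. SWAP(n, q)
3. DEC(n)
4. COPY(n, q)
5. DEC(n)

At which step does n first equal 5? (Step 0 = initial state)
Step 1

Tracing n:
Initial: n = 0
After step 1: n = 5 ← first occurrence
After step 2: n = 5
After step 3: n = 4
After step 4: n = 5
After step 5: n = 4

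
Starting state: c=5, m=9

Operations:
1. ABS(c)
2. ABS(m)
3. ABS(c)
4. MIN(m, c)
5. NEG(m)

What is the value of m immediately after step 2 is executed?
m = 9

Tracing m through execution:
Initial: m = 9
After step 1 (ABS(c)): m = 9
After step 2 (ABS(m)): m = 9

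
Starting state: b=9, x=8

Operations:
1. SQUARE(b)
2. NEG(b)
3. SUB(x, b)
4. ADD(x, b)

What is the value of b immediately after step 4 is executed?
b = -81

Tracing b through execution:
Initial: b = 9
After step 1 (SQUARE(b)): b = 81
After step 2 (NEG(b)): b = -81
After step 3 (SUB(x, b)): b = -81
After step 4 (ADD(x, b)): b = -81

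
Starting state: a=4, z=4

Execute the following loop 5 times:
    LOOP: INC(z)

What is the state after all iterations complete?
a=4, z=9

Iteration trace:
Start: a=4, z=4
After iteration 1: a=4, z=5
After iteration 2: a=4, z=6
After iteration 3: a=4, z=7
After iteration 4: a=4, z=8
After iteration 5: a=4, z=9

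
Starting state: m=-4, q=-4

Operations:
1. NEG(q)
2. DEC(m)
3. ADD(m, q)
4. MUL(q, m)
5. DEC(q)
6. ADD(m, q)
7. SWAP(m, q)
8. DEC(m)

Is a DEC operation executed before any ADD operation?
Yes

First DEC: step 2
First ADD: step 3
Since 2 < 3, DEC comes first.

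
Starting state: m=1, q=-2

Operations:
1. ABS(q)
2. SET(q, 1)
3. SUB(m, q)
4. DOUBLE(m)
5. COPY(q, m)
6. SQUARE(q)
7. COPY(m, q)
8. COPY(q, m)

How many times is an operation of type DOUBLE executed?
1

Counting DOUBLE operations:
Step 4: DOUBLE(m) ← DOUBLE
Total: 1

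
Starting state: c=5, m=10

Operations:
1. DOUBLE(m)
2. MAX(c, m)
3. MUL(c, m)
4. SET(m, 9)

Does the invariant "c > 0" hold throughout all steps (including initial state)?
Yes

The invariant holds at every step.

State at each step:
Initial: c=5, m=10
After step 1: c=5, m=20
After step 2: c=20, m=20
After step 3: c=400, m=20
After step 4: c=400, m=9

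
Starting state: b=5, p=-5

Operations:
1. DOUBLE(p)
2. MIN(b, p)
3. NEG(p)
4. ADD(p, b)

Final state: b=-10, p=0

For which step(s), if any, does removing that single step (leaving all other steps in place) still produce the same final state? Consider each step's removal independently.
None - removing any single step changes the final result

Testing removal of each single step:
Without step 1: final = b=-5, p=0 (different)
Without step 2: final = b=5, p=15 (different)
Without step 3: final = b=-10, p=-20 (different)
Without step 4: final = b=-10, p=10 (different)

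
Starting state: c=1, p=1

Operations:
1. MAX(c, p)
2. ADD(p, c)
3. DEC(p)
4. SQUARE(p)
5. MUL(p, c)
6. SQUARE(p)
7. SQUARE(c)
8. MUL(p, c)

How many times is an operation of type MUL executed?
2

Counting MUL operations:
Step 5: MUL(p, c) ← MUL
Step 8: MUL(p, c) ← MUL
Total: 2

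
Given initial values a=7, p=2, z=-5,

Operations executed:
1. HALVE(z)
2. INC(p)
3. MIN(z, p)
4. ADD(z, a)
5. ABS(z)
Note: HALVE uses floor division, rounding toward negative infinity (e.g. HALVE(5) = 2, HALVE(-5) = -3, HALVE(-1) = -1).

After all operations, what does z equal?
z = 4

Tracing execution:
Step 1: HALVE(z) → z = -3
Step 2: INC(p) → z = -3
Step 3: MIN(z, p) → z = -3
Step 4: ADD(z, a) → z = 4
Step 5: ABS(z) → z = 4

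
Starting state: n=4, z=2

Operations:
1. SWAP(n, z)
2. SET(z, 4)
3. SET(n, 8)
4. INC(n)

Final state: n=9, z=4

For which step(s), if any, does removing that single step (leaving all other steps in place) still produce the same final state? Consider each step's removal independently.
Step(s) 1, 2

Testing removal of each single step:
Without step 1: final = n=9, z=4 (same)
Without step 2: final = n=9, z=4 (same)
Without step 3: final = n=3, z=4 (different)
Without step 4: final = n=8, z=4 (different)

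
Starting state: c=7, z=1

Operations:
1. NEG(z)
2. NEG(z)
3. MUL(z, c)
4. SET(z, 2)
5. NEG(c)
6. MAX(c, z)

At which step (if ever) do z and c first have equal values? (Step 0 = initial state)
Step 3

z and c first become equal after step 3.

Comparing values at each step:
Initial: z=1, c=7
After step 1: z=-1, c=7
After step 2: z=1, c=7
After step 3: z=7, c=7 ← equal!
After step 4: z=2, c=7
After step 5: z=2, c=-7
After step 6: z=2, c=2 ← equal!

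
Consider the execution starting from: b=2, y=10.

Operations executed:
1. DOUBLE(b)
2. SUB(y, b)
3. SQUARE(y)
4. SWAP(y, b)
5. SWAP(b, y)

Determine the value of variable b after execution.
b = 4

Tracing execution:
Step 1: DOUBLE(b) → b = 4
Step 2: SUB(y, b) → b = 4
Step 3: SQUARE(y) → b = 4
Step 4: SWAP(y, b) → b = 36
Step 5: SWAP(b, y) → b = 4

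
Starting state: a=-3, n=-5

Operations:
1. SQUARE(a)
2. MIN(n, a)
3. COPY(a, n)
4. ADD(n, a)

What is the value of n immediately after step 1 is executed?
n = -5

Tracing n through execution:
Initial: n = -5
After step 1 (SQUARE(a)): n = -5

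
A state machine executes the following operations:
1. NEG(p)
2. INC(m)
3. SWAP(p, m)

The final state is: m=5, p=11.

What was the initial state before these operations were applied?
m=10, p=-5

Working backwards:
Final state: m=5, p=11
Before step 3 (SWAP(p, m)): m=11, p=5
Before step 2 (INC(m)): m=10, p=5
Before step 1 (NEG(p)): m=10, p=-5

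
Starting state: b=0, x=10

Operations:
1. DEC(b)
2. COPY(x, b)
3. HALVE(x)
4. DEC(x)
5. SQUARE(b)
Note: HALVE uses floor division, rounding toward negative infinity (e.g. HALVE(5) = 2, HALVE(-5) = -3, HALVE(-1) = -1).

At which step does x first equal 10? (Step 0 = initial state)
Step 0

Tracing x:
Initial: x = 10 ← first occurrence
After step 1: x = 10
After step 2: x = -1
After step 3: x = -1
After step 4: x = -2
After step 5: x = -2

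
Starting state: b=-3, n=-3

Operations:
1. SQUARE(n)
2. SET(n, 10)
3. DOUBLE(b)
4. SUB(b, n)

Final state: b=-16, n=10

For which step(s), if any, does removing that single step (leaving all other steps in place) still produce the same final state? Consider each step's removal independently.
Step(s) 1

Testing removal of each single step:
Without step 1: final = b=-16, n=10 (same)
Without step 2: final = b=-15, n=9 (different)
Without step 3: final = b=-13, n=10 (different)
Without step 4: final = b=-6, n=10 (different)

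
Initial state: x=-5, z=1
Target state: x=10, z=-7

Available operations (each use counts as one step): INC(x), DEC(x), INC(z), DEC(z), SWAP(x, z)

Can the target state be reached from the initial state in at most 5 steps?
No

The target state cannot be reached within 5 steps.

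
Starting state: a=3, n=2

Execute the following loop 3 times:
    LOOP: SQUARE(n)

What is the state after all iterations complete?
a=3, n=256

Iteration trace:
Start: a=3, n=2
After iteration 1: a=3, n=4
After iteration 2: a=3, n=16
After iteration 3: a=3, n=256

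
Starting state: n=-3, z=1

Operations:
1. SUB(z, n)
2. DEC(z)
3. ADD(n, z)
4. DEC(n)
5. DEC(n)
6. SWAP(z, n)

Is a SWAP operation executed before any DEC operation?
No

First SWAP: step 6
First DEC: step 2
Since 6 > 2, DEC comes first.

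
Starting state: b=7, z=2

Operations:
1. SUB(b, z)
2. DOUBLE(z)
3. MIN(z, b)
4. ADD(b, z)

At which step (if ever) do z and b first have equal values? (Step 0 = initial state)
Never

z and b never become equal during execution.

Comparing values at each step:
Initial: z=2, b=7
After step 1: z=2, b=5
After step 2: z=4, b=5
After step 3: z=4, b=5
After step 4: z=4, b=9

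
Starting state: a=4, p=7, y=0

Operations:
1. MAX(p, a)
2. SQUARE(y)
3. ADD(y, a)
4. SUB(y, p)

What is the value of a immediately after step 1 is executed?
a = 4

Tracing a through execution:
Initial: a = 4
After step 1 (MAX(p, a)): a = 4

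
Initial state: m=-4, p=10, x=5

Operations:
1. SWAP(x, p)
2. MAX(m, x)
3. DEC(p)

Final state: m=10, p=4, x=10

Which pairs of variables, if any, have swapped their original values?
None

Comparing initial and final values:
p: 10 → 4
x: 5 → 10
m: -4 → 10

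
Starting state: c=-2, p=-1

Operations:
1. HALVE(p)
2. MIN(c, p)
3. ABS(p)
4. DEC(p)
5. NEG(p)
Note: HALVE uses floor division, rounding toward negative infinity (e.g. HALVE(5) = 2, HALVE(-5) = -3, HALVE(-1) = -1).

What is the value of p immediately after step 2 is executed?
p = -1

Tracing p through execution:
Initial: p = -1
After step 1 (HALVE(p)): p = -1
After step 2 (MIN(c, p)): p = -1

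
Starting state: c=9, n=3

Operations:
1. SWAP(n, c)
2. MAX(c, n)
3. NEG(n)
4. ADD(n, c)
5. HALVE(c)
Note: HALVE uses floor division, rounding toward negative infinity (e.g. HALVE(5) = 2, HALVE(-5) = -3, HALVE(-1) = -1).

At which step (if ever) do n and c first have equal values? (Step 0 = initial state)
Step 2

n and c first become equal after step 2.

Comparing values at each step:
Initial: n=3, c=9
After step 1: n=9, c=3
After step 2: n=9, c=9 ← equal!
After step 3: n=-9, c=9
After step 4: n=0, c=9
After step 5: n=0, c=4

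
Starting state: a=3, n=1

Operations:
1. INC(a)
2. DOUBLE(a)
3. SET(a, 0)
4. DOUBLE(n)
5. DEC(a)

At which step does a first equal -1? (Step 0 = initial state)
Step 5

Tracing a:
Initial: a = 3
After step 1: a = 4
After step 2: a = 8
After step 3: a = 0
After step 4: a = 0
After step 5: a = -1 ← first occurrence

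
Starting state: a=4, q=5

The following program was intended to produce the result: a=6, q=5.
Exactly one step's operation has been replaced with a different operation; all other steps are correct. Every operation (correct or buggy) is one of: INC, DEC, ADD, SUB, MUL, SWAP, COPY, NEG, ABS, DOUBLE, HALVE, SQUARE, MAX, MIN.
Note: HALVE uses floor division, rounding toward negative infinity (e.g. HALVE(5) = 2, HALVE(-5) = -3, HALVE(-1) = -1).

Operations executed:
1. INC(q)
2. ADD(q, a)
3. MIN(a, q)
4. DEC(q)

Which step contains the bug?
Step 2

Trace with buggy code:
Initial: a=4, q=5
After step 1: a=4, q=6
After step 2: a=4, q=10
After step 3: a=4, q=10
After step 4: a=4, q=9
Actual final a=4, q=9 ≠ expected a=6, q=5.
Step 2 is the only position where a single-operation replacement can produce the expected result.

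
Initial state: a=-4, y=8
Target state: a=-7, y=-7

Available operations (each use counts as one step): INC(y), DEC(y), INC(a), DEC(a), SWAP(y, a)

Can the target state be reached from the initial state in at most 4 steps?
No

The target state cannot be reached within 4 steps.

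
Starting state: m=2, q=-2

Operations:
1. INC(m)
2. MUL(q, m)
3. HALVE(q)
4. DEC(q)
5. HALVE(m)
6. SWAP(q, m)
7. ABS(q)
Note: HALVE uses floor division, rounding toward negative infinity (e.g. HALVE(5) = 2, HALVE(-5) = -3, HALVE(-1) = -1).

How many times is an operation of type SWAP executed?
1

Counting SWAP operations:
Step 6: SWAP(q, m) ← SWAP
Total: 1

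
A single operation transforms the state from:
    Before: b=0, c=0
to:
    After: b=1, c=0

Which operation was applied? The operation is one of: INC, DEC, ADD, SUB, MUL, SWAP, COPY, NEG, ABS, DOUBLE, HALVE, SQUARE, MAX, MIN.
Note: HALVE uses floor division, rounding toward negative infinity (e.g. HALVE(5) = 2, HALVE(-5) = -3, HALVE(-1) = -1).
INC(b)

Analyzing the change:
Before: b=0, c=0
After: b=1, c=0
Variable b changed from 0 to 1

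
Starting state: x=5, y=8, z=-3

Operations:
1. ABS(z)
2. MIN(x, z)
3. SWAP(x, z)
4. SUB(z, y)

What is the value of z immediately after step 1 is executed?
z = 3

Tracing z through execution:
Initial: z = -3
After step 1 (ABS(z)): z = 3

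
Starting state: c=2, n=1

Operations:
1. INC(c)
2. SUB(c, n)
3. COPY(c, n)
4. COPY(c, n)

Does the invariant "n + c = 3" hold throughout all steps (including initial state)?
No, violated after step 1

The invariant is violated after step 1.

State at each step:
Initial: c=2, n=1
After step 1: c=3, n=1
After step 2: c=2, n=1
After step 3: c=1, n=1
After step 4: c=1, n=1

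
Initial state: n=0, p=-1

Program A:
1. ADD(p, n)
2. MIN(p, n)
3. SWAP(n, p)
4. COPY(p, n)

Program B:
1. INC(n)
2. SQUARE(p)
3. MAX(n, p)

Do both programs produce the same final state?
No

Program A final state: n=-1, p=-1
Program B final state: n=1, p=1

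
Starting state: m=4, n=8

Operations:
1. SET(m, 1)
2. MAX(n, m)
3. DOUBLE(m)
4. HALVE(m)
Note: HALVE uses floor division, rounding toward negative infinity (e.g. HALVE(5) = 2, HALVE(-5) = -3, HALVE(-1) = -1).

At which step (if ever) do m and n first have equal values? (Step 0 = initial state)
Never

m and n never become equal during execution.

Comparing values at each step:
Initial: m=4, n=8
After step 1: m=1, n=8
After step 2: m=1, n=8
After step 3: m=2, n=8
After step 4: m=1, n=8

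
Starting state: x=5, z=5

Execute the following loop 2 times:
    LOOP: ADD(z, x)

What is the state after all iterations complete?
x=5, z=15

Iteration trace:
Start: x=5, z=5
After iteration 1: x=5, z=10
After iteration 2: x=5, z=15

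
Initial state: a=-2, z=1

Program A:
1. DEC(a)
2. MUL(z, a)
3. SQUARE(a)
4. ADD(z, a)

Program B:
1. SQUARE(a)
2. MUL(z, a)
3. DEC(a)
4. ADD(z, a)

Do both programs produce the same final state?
No

Program A final state: a=9, z=6
Program B final state: a=3, z=7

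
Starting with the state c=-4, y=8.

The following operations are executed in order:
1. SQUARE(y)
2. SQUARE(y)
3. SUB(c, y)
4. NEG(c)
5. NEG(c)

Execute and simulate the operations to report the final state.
{c: -4100, y: 4096}

Step-by-step execution:
Initial: c=-4, y=8
After step 1 (SQUARE(y)): c=-4, y=64
After step 2 (SQUARE(y)): c=-4, y=4096
After step 3 (SUB(c, y)): c=-4100, y=4096
After step 4 (NEG(c)): c=4100, y=4096
After step 5 (NEG(c)): c=-4100, y=4096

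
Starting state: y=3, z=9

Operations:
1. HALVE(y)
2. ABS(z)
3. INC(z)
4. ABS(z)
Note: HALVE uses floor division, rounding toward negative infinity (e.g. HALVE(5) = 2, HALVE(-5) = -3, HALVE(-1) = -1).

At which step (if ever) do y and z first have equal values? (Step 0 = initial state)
Never

y and z never become equal during execution.

Comparing values at each step:
Initial: y=3, z=9
After step 1: y=1, z=9
After step 2: y=1, z=9
After step 3: y=1, z=10
After step 4: y=1, z=10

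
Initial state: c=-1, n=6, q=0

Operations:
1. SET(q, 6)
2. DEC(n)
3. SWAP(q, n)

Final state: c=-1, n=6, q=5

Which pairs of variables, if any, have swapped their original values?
None

Comparing initial and final values:
q: 0 → 5
n: 6 → 6
c: -1 → -1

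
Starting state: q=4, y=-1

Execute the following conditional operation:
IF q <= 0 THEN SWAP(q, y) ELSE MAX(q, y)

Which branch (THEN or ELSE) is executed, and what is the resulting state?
Branch: ELSE, Final state: q=4, y=-1

Evaluating condition: q <= 0
q = 4
Condition is False, so ELSE branch executes
After MAX(q, y): q=4, y=-1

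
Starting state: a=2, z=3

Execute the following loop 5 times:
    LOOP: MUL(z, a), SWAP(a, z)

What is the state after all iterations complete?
a=62208, z=864

Iteration trace:
Start: a=2, z=3
After iteration 1: a=6, z=2
After iteration 2: a=12, z=6
After iteration 3: a=72, z=12
After iteration 4: a=864, z=72
After iteration 5: a=62208, z=864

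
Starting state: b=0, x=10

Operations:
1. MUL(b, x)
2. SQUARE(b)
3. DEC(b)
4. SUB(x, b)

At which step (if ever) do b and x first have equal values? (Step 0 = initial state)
Never

b and x never become equal during execution.

Comparing values at each step:
Initial: b=0, x=10
After step 1: b=0, x=10
After step 2: b=0, x=10
After step 3: b=-1, x=10
After step 4: b=-1, x=11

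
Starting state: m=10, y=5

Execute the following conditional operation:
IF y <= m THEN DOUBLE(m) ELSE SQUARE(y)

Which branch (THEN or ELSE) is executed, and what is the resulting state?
Branch: THEN, Final state: m=20, y=5

Evaluating condition: y <= m
y = 5, m = 10
Condition is True, so THEN branch executes
After DOUBLE(m): m=20, y=5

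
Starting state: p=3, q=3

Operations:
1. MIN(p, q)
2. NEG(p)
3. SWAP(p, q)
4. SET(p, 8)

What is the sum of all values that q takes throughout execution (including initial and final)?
3

Values of q at each step:
Initial: q = 3
After step 1: q = 3
After step 2: q = 3
After step 3: q = -3
After step 4: q = -3
Sum = 3 + 3 + 3 + -3 + -3 = 3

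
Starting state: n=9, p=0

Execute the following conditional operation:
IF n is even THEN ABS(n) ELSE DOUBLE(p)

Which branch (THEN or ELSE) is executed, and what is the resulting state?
Branch: ELSE, Final state: n=9, p=0

Evaluating condition: n is even
Condition is False, so ELSE branch executes
After DOUBLE(p): n=9, p=0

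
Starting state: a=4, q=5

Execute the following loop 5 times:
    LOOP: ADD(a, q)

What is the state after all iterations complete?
a=29, q=5

Iteration trace:
Start: a=4, q=5
After iteration 1: a=9, q=5
After iteration 2: a=14, q=5
After iteration 3: a=19, q=5
After iteration 4: a=24, q=5
After iteration 5: a=29, q=5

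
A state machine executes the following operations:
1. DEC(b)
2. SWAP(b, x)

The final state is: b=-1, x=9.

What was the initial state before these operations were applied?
b=10, x=-1

Working backwards:
Final state: b=-1, x=9
Before step 2 (SWAP(b, x)): b=9, x=-1
Before step 1 (DEC(b)): b=10, x=-1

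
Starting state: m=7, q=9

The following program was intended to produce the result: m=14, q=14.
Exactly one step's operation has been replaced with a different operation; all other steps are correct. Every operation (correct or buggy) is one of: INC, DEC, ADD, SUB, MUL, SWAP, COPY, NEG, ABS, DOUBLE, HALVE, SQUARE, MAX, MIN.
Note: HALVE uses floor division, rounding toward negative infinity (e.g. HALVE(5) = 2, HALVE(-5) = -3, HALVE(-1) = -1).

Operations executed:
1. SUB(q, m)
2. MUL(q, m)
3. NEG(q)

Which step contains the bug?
Step 3

Trace with buggy code:
Initial: m=7, q=9
After step 1: m=7, q=2
After step 2: m=7, q=14
After step 3: m=7, q=-14
Actual final m=7, q=-14 ≠ expected m=14, q=14.
Step 3 is the only position where a single-operation replacement can produce the expected result.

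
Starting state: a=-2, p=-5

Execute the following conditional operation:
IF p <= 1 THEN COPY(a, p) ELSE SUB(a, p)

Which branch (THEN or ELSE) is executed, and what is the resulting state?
Branch: THEN, Final state: a=-5, p=-5

Evaluating condition: p <= 1
p = -5
Condition is True, so THEN branch executes
After COPY(a, p): a=-5, p=-5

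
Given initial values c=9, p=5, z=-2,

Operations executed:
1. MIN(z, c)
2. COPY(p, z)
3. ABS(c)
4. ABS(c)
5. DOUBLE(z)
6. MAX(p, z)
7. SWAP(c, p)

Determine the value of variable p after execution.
p = 9

Tracing execution:
Step 1: MIN(z, c) → p = 5
Step 2: COPY(p, z) → p = -2
Step 3: ABS(c) → p = -2
Step 4: ABS(c) → p = -2
Step 5: DOUBLE(z) → p = -2
Step 6: MAX(p, z) → p = -2
Step 7: SWAP(c, p) → p = 9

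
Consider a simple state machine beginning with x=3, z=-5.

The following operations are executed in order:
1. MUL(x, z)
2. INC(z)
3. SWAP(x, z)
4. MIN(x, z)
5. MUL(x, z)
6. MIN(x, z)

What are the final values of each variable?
{x: -15, z: -15}

Step-by-step execution:
Initial: x=3, z=-5
After step 1 (MUL(x, z)): x=-15, z=-5
After step 2 (INC(z)): x=-15, z=-4
After step 3 (SWAP(x, z)): x=-4, z=-15
After step 4 (MIN(x, z)): x=-15, z=-15
After step 5 (MUL(x, z)): x=225, z=-15
After step 6 (MIN(x, z)): x=-15, z=-15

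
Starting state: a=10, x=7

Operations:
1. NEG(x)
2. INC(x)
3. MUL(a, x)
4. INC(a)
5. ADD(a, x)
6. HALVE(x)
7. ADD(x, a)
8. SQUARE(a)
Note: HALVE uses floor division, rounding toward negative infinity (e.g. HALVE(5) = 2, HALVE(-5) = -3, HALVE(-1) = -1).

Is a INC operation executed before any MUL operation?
Yes

First INC: step 2
First MUL: step 3
Since 2 < 3, INC comes first.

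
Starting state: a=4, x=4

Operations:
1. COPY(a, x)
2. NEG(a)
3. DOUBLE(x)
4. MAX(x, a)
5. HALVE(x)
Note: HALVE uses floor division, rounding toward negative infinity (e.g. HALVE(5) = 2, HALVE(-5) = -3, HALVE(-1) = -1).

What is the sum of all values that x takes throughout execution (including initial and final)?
32

Values of x at each step:
Initial: x = 4
After step 1: x = 4
After step 2: x = 4
After step 3: x = 8
After step 4: x = 8
After step 5: x = 4
Sum = 4 + 4 + 4 + 8 + 8 + 4 = 32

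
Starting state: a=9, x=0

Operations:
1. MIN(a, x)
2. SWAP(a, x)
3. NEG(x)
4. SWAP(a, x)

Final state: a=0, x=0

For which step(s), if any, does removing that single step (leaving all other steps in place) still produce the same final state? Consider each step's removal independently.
Step(s) 2, 3, 4

Testing removal of each single step:
Without step 1: final = a=-9, x=0 (different)
Without step 2: final = a=0, x=0 (same)
Without step 3: final = a=0, x=0 (same)
Without step 4: final = a=0, x=0 (same)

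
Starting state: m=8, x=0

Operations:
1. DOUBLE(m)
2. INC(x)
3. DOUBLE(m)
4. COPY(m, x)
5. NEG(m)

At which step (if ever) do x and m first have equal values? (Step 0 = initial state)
Step 4

x and m first become equal after step 4.

Comparing values at each step:
Initial: x=0, m=8
After step 1: x=0, m=16
After step 2: x=1, m=16
After step 3: x=1, m=32
After step 4: x=1, m=1 ← equal!
After step 5: x=1, m=-1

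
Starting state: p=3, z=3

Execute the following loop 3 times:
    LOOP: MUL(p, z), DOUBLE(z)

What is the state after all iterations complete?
p=648, z=24

Iteration trace:
Start: p=3, z=3
After iteration 1: p=9, z=6
After iteration 2: p=54, z=12
After iteration 3: p=648, z=24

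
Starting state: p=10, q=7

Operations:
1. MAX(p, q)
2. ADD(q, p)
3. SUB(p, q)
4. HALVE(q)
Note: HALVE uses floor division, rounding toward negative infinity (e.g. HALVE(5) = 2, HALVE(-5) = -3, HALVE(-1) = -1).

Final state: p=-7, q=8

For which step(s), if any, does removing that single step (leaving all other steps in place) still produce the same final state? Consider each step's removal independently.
Step(s) 1

Testing removal of each single step:
Without step 1: final = p=-7, q=8 (same)
Without step 2: final = p=3, q=3 (different)
Without step 3: final = p=10, q=8 (different)
Without step 4: final = p=-7, q=17 (different)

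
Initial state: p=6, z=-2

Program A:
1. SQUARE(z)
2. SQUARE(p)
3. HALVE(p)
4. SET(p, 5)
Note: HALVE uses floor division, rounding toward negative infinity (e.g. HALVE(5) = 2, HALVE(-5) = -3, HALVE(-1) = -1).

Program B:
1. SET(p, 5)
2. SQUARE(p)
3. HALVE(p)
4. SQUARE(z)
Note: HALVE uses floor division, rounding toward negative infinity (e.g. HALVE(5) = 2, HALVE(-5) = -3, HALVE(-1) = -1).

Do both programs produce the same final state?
No

Program A final state: p=5, z=4
Program B final state: p=12, z=4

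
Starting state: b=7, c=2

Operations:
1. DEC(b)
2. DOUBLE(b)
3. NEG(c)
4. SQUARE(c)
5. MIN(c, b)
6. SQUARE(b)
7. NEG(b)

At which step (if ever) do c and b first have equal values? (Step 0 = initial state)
Never

c and b never become equal during execution.

Comparing values at each step:
Initial: c=2, b=7
After step 1: c=2, b=6
After step 2: c=2, b=12
After step 3: c=-2, b=12
After step 4: c=4, b=12
After step 5: c=4, b=12
After step 6: c=4, b=144
After step 7: c=4, b=-144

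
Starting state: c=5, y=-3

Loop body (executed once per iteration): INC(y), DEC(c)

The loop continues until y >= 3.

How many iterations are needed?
6

Tracing iterations:
Initial: c=5, y=-3
After iteration 1: c=4, y=-2
After iteration 2: c=3, y=-1
After iteration 3: c=2, y=0
After iteration 4: c=1, y=1
After iteration 5: c=0, y=2
After iteration 6: c=-1, y=3
y >= 3 now holds, so the loop exits after 6 iterations.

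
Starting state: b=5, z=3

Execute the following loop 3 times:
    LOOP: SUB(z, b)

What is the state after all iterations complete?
b=5, z=-12

Iteration trace:
Start: b=5, z=3
After iteration 1: b=5, z=-2
After iteration 2: b=5, z=-7
After iteration 3: b=5, z=-12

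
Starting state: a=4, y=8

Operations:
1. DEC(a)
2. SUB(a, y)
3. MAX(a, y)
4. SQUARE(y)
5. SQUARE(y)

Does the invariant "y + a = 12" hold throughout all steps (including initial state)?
No, violated after step 1

The invariant is violated after step 1.

State at each step:
Initial: a=4, y=8
After step 1: a=3, y=8
After step 2: a=-5, y=8
After step 3: a=8, y=8
After step 4: a=8, y=64
After step 5: a=8, y=4096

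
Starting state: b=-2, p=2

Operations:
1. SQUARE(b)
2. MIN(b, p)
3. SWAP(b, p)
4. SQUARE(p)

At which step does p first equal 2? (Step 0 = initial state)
Step 0

Tracing p:
Initial: p = 2 ← first occurrence
After step 1: p = 2
After step 2: p = 2
After step 3: p = 2
After step 4: p = 4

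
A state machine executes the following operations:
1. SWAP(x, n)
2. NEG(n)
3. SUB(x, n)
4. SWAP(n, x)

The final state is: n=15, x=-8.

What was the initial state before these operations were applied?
n=7, x=8

Working backwards:
Final state: n=15, x=-8
Before step 4 (SWAP(n, x)): n=-8, x=15
Before step 3 (SUB(x, n)): n=-8, x=7
Before step 2 (NEG(n)): n=8, x=7
Before step 1 (SWAP(x, n)): n=7, x=8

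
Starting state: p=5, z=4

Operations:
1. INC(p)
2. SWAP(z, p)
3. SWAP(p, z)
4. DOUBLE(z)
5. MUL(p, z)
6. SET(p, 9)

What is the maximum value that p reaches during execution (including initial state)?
48

Values of p at each step:
Initial: p = 5
After step 1: p = 6
After step 2: p = 4
After step 3: p = 6
After step 4: p = 6
After step 5: p = 48 ← maximum
After step 6: p = 9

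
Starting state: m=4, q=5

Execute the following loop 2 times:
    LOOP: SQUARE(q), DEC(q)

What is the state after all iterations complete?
m=4, q=575

Iteration trace:
Start: m=4, q=5
After iteration 1: m=4, q=24
After iteration 2: m=4, q=575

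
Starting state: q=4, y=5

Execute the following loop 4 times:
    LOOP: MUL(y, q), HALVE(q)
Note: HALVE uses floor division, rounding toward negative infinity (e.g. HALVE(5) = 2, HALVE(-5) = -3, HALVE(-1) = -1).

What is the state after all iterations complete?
q=0, y=0

Iteration trace:
Start: q=4, y=5
After iteration 1: q=2, y=20
After iteration 2: q=1, y=40
After iteration 3: q=0, y=40
After iteration 4: q=0, y=0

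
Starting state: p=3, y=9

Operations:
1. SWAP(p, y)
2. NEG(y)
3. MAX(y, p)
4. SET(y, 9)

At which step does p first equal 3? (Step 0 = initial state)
Step 0

Tracing p:
Initial: p = 3 ← first occurrence
After step 1: p = 9
After step 2: p = 9
After step 3: p = 9
After step 4: p = 9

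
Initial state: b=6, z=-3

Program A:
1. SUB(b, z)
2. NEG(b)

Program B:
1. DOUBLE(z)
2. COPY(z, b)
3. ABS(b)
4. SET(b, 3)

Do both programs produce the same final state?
No

Program A final state: b=-9, z=-3
Program B final state: b=3, z=6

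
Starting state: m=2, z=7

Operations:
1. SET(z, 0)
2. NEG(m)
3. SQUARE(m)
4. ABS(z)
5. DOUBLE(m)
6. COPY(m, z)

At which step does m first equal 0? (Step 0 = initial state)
Step 6

Tracing m:
Initial: m = 2
After step 1: m = 2
After step 2: m = -2
After step 3: m = 4
After step 4: m = 4
After step 5: m = 8
After step 6: m = 0 ← first occurrence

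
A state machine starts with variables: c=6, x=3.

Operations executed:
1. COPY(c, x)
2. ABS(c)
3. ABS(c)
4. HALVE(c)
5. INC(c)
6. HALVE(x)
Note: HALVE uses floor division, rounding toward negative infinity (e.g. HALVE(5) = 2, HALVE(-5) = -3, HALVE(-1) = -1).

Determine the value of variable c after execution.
c = 2

Tracing execution:
Step 1: COPY(c, x) → c = 3
Step 2: ABS(c) → c = 3
Step 3: ABS(c) → c = 3
Step 4: HALVE(c) → c = 1
Step 5: INC(c) → c = 2
Step 6: HALVE(x) → c = 2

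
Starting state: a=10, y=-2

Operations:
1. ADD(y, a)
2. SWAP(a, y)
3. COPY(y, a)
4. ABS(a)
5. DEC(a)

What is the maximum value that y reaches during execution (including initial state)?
10

Values of y at each step:
Initial: y = -2
After step 1: y = 8
After step 2: y = 10 ← maximum
After step 3: y = 8
After step 4: y = 8
After step 5: y = 8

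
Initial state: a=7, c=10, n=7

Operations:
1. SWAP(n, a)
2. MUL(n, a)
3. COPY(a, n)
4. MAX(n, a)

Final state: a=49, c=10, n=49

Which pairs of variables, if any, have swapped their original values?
None

Comparing initial and final values:
n: 7 → 49
a: 7 → 49
c: 10 → 10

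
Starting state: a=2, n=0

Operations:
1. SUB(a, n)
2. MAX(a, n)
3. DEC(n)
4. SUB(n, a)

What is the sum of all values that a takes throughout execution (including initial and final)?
10

Values of a at each step:
Initial: a = 2
After step 1: a = 2
After step 2: a = 2
After step 3: a = 2
After step 4: a = 2
Sum = 2 + 2 + 2 + 2 + 2 = 10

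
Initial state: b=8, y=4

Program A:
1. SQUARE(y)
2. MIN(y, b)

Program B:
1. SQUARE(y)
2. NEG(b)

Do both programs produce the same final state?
No

Program A final state: b=8, y=8
Program B final state: b=-8, y=16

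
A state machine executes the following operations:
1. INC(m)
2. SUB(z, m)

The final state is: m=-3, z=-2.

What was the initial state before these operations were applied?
m=-4, z=-5

Working backwards:
Final state: m=-3, z=-2
Before step 2 (SUB(z, m)): m=-3, z=-5
Before step 1 (INC(m)): m=-4, z=-5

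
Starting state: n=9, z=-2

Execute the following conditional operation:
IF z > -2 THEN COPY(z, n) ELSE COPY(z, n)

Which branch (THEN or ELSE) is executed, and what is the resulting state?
Branch: ELSE, Final state: n=9, z=9

Evaluating condition: z > -2
z = -2
Condition is False, so ELSE branch executes
After COPY(z, n): n=9, z=9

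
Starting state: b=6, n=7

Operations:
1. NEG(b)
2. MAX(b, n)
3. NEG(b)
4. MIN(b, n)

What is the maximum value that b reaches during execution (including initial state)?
7

Values of b at each step:
Initial: b = 6
After step 1: b = -6
After step 2: b = 7 ← maximum
After step 3: b = -7
After step 4: b = -7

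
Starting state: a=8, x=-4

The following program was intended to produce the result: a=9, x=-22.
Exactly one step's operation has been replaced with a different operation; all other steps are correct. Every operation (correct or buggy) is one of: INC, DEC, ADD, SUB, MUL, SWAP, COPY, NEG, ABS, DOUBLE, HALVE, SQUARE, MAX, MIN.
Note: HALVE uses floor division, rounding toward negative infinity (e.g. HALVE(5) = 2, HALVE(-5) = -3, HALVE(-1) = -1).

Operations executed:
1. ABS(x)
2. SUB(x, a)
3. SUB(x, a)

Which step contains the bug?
Step 1

Trace with buggy code:
Initial: a=8, x=-4
After step 1: a=8, x=4
After step 2: a=8, x=-4
After step 3: a=8, x=-12
Actual final a=8, x=-12 ≠ expected a=9, x=-22.
Step 1 is the only position where a single-operation replacement can produce the expected result.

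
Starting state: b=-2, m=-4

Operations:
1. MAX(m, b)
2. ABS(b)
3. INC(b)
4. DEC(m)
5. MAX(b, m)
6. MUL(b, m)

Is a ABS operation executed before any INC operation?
Yes

First ABS: step 2
First INC: step 3
Since 2 < 3, ABS comes first.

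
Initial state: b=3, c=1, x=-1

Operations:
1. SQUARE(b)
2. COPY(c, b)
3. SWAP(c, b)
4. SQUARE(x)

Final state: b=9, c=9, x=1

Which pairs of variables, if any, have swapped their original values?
None

Comparing initial and final values:
x: -1 → 1
c: 1 → 9
b: 3 → 9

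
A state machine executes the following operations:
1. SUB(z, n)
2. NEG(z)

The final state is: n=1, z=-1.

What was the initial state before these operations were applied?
n=1, z=2

Working backwards:
Final state: n=1, z=-1
Before step 2 (NEG(z)): n=1, z=1
Before step 1 (SUB(z, n)): n=1, z=2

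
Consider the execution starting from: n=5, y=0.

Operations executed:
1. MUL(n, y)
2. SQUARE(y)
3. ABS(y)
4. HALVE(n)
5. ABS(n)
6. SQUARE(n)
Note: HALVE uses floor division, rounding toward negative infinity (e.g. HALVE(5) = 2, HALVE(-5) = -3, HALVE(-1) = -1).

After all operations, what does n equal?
n = 0

Tracing execution:
Step 1: MUL(n, y) → n = 0
Step 2: SQUARE(y) → n = 0
Step 3: ABS(y) → n = 0
Step 4: HALVE(n) → n = 0
Step 5: ABS(n) → n = 0
Step 6: SQUARE(n) → n = 0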